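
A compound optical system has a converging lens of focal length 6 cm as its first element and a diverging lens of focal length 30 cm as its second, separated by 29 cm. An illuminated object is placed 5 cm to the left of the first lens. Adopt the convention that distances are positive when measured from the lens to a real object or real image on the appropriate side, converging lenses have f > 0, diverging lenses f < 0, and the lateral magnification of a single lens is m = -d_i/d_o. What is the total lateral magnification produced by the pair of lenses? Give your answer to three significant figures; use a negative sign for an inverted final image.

2.02

First lens: d_i1 = 1/(1/6 - 1/5) = -30.000 cm.
m_1 = -(-30.000)/5 = 6.0000.
The intermediate image is virtual, 30.000 cm to the left of lens 1, so d_o2 = L - d_i1 = 29 - (-30.000) = 59.000 cm.
Second lens: d_i2 = 1/(1/(-30) - 1/(59.000)) = -19.888 cm.
m_2 = -(-19.888)/(59.000) = 0.3371.
Overall magnification: m = m_1 m_2 = 2.0225.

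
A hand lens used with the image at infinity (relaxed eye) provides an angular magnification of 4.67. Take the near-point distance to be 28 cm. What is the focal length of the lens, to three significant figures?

6.00 cm

For the image at infinity, M = D/f.
f = D/M = 28/4.67 = 5.996 cm.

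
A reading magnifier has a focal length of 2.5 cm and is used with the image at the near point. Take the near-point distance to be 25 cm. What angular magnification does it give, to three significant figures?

M = 1 + D/f = 1 + 25/2.5 = 11.000.

11.0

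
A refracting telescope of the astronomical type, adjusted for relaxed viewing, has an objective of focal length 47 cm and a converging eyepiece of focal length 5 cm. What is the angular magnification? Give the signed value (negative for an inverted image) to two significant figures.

M = -f_obj/f_eye = -47/(5) = -9.400.

-9.4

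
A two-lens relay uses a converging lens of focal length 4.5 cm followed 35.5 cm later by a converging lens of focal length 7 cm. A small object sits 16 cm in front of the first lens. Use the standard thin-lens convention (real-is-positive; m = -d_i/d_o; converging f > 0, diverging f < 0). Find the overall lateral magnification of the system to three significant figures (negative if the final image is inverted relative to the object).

0.123

Applying the thin-lens equation to the first lens, 1/4.5 = 1/16 + 1/d_i1, which gives d_i1 = 6.261 cm.
Its lateral magnification is m_1 = -d_i1/d_o1 = -(6.261)/16 = -0.3913.
That image sits 29.239 cm in front of the second lens, so d_o2 = 29.239 cm.
Applying the thin-lens equation again with f_2 = 7 cm and d_o2 = 29.239 cm gives d_i2 = 9.203 cm.
m_2 = -(9.203)/(29.239) = -0.3148.
The system's lateral magnification is m_1 m_2 = (-0.3913)(-0.3148) = 0.1232.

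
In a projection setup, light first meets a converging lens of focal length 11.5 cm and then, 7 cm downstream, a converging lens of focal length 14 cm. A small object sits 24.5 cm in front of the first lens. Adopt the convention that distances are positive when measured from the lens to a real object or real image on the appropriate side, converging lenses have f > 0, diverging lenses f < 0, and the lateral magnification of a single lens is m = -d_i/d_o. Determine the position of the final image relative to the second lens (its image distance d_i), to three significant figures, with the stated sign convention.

7.16 cm

Lens 1: 1/d_i1 = 1/f_1 - 1/d_o1 = 1/11.5 - 1/24.5 = 0.04614 cm^-1, so d_i1 = 21.673 cm.
Since 21.673 cm > 7 cm, the first image lies past the second lens and serves as a virtual object: d_o2 = L - d_i1 = -14.673 cm.
Lens 2: 1/d_i2 = 1/f_2 - 1/d_o2 = 1/14 - 1/(-14.673) = 0.13958 cm^-1, so d_i2 = 7.164 cm.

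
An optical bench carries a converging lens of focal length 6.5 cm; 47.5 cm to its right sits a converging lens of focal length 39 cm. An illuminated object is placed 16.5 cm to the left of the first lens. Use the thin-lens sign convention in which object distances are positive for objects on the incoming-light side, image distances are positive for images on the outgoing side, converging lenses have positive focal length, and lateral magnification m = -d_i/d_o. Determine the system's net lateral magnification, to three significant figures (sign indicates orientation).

-11.4

First lens: d_i1 = 1/(1/6.5 - 1/16.5) = 10.725 cm.
m_1 = -(10.725)/16.5 = -0.6500.
The intermediate image is 10.725 cm to the right of lens 1, so d_o2 = L - d_i1 = 47.5 - 10.725 = 36.775 cm.
Second lens: d_i2 = 1/(1/39 - 1/(36.775)) = -644.596 cm.
m_2 = -(-644.596)/(36.775) = 17.5281.
Overall magnification: m = m_1 m_2 = -11.3933.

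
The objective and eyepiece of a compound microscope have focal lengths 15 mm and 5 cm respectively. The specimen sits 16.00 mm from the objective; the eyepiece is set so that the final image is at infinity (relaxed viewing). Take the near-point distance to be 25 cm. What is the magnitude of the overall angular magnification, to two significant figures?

75

Convert to cm: f_obj = 15 mm = 1.5 cm; d_o = 16.00 mm = 1.60 cm.
Objective: 1/d_i = 1/f_obj - 1/d_o = 1/1.5 - 1/1.60 = 0.04167 cm^-1, so d_i = 24.000 cm.
m_obj = -d_i/d_o = -24.000/1.60 = -15.000.
Eyepiece angular magnification (image at infinity): M_eye = D/f_e = 25/5 = 5.000.
Overall M = m_obj x M_eye = (-15.000)(5.000) = -75.00.
|M| = 75.00.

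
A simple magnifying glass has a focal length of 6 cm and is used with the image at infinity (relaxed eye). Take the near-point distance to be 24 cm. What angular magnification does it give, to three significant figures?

M = D/f = 24/6 = 4.000.

4.00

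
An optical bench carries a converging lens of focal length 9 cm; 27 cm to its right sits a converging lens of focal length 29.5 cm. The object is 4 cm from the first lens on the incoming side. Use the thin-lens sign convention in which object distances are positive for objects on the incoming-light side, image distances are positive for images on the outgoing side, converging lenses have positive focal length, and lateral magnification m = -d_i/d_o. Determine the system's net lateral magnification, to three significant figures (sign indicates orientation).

Applying the thin-lens equation to the first lens, 1/9 = 1/4 + 1/d_i1, which gives d_i1 = -7.200 cm.
Its lateral magnification is m_1 = -d_i1/d_o1 = -(-7.200)/4 = 1.8000.
With d_i1 < 0 the first image is virtual and lies on the object side; the object distance for lens 2 is d_o2 = 27 - (-7.200) = 34.200 cm.
Applying the thin-lens equation again with f_2 = 29.5 cm and d_o2 = 34.200 cm gives d_i2 = 214.660 cm.
m_2 = -(214.660)/(34.200) = -6.2766.
Overall magnification: m = m_1 m_2 = -11.2979.

-11.3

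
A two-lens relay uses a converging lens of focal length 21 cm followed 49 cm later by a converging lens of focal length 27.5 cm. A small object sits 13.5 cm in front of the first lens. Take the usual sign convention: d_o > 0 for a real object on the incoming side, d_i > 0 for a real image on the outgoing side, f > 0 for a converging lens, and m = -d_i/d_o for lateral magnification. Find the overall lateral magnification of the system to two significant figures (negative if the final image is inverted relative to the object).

-1.3

Lens 1: 1/d_i1 = 1/f_1 - 1/d_o1 = 1/21 - 1/13.5 = -0.02646 cm^-1, so d_i1 = -37.800 cm.
m_1 = -(-37.800)/13.5 = 2.8000.
With d_i1 < 0 the first image is virtual and lies on the object side; the object distance for lens 2 is d_o2 = 49 - (-37.800) = 86.800 cm.
Lens 2: 1/d_i2 = 1/f_2 - 1/d_o2 = 1/27.5 - 1/(86.800) = 0.02484 cm^-1, so d_i2 = 40.253 cm.
m_2 = -(40.253)/(86.800) = -0.4637.
Overall magnification: m = m_1 m_2 = -1.2985.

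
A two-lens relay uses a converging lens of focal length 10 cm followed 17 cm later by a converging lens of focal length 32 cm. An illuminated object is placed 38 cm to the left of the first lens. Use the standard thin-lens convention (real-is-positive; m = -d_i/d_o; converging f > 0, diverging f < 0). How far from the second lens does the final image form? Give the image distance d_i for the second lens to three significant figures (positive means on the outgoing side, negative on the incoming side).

-3.84 cm

Lens 1: 1/d_i1 = 1/f_1 - 1/d_o1 = 1/10 - 1/38 = 0.07368 cm^-1, so d_i1 = 13.571 cm.
Object distance for lens 2: d_o2 = 17 - 13.571 = 3.429 cm.
Lens 2: 1/d_i2 = 1/f_2 - 1/d_o2 = 1/32 - 1/(3.429) = -0.26042 cm^-1, so d_i2 = -3.840 cm.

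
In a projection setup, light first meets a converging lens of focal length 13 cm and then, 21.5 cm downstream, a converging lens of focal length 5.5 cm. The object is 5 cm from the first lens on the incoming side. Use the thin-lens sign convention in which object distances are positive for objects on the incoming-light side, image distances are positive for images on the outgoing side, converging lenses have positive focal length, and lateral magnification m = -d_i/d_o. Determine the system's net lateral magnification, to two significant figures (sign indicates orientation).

-0.37

First lens: d_i1 = 1/(1/13 - 1/5) = -8.125 cm.
m_1 = -(-8.125)/5 = 1.6250.
With d_i1 < 0 the first image is virtual and lies on the object side; the object distance for lens 2 is d_o2 = 21.5 - (-8.125) = 29.625 cm.
Second lens: d_i2 = 1/(1/5.5 - 1/(29.625)) = 6.754 cm.
m_2 = -(6.754)/(29.625) = -0.2280.
The system's lateral magnification is m_1 m_2 = (1.6250)(-0.2280) = -0.3705.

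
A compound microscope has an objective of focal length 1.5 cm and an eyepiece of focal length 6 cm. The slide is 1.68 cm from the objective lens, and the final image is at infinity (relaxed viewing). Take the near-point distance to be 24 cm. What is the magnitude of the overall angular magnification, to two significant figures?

33

Objective: 1/d_i = 1/f_obj - 1/d_o = 1/1.5 - 1/1.68 = 0.07143 cm^-1, so d_i = 14.000 cm.
m_obj = -d_i/d_o = -14.000/1.68 = -8.333.
Eyepiece angular magnification (image at infinity): M_eye = D/f_e = 24/6 = 4.000.
Overall M = m_obj x M_eye = (-8.333)(4.000) = -33.33.
|M| = 33.33.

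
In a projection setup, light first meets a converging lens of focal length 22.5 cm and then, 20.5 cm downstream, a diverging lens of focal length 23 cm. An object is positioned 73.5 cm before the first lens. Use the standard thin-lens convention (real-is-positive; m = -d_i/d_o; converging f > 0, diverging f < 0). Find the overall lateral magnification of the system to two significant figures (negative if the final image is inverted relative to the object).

Lens 1: 1/d_i1 = 1/f_1 - 1/d_o1 = 1/22.5 - 1/73.5 = 0.03084 cm^-1, so d_i1 = 32.426 cm.
m_1 = -(32.426)/73.5 = -0.4412.
Since 32.426 cm > 20.5 cm, the first image lies past the second lens and serves as a virtual object: d_o2 = L - d_i1 = -11.926 cm.
Lens 2: 1/d_i2 = 1/f_2 - 1/d_o2 = 1/(-23) - 1/(-11.926) = 0.04037 cm^-1, so d_i2 = 24.772 cm.
m_2 = -(24.772)/(-11.926) = 2.0770.
Total m = m_1 x m_2 = (-0.4412)(2.0770) = -0.9163.

-0.92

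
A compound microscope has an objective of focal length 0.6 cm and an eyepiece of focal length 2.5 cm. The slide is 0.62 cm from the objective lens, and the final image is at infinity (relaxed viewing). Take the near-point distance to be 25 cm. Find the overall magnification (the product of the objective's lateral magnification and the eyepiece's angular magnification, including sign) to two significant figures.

Objective: 1/d_i = 1/f_obj - 1/d_o = 1/0.6 - 1/0.62 = 0.05376 cm^-1, so d_i = 18.600 cm.
m_obj = -d_i/d_o = -18.600/0.62 = -30.000.
Eyepiece angular magnification (image at infinity): M_eye = D/f_e = 25/2.5 = 10.000.
Overall M = m_obj x M_eye = (-30.000)(10.000) = -300.00.

-300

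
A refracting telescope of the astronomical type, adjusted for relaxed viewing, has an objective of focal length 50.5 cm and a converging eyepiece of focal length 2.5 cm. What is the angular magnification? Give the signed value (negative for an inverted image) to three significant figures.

M = -f_obj/f_eye = -50.5/(2.5) = -20.200.

-20.2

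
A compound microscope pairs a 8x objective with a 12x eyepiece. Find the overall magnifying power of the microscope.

The overall magnification of a compound microscope is the product of the objective and eyepiece magnifications:
M = M_obj x M_eye = 8 x 12 = 96.

96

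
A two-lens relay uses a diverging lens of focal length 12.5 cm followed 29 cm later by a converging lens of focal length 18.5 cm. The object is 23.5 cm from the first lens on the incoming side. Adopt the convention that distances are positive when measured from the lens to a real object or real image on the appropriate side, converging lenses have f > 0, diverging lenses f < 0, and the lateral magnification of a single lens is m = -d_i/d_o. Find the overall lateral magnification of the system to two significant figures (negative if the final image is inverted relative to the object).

-0.34

Applying the thin-lens equation to the first lens, 1/(-12.5) = 1/23.5 + 1/d_i1, which gives d_i1 = -8.160 cm.
Its lateral magnification is m_1 = -d_i1/d_o1 = -(-8.160)/23.5 = 0.3472.
The intermediate image is virtual, 8.160 cm to the left of lens 1, so d_o2 = L - d_i1 = 29 - (-8.160) = 37.160 cm.
Applying the thin-lens equation again with f_2 = 18.5 cm and d_o2 = 37.160 cm gives d_i2 = 36.842 cm.
m_2 = -(36.842)/(37.160) = -0.9914.
Overall magnification: m = m_1 m_2 = -0.3443.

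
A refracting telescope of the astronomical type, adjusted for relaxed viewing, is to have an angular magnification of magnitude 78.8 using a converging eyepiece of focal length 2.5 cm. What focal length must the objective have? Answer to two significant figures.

|M| = f_obj/|f_eye|, so f_obj = |M| x |f_eye| = 78.8 x 2.5 = 197.000 cm.

200 cm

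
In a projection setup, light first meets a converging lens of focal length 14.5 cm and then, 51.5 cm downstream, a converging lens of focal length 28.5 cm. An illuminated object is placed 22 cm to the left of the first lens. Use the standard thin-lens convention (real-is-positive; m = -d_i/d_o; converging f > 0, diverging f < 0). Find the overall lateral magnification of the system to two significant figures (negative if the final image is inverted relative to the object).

Lens 1: 1/d_i1 = 1/f_1 - 1/d_o1 = 1/14.5 - 1/22 = 0.02351 cm^-1, so d_i1 = 42.533 cm.
m_1 = -(42.533)/22 = -1.9333.
That image sits 8.967 cm in front of the second lens, so d_o2 = 8.967 cm.
Lens 2: 1/d_i2 = 1/f_2 - 1/d_o2 = 1/28.5 - 1/(8.967) = -0.07644 cm^-1, so d_i2 = -13.083 cm.
m_2 = -(-13.083)/(8.967) = 1.4590.
Total m = m_1 x m_2 = (-1.9333)(1.4590) = -2.8208.

-2.8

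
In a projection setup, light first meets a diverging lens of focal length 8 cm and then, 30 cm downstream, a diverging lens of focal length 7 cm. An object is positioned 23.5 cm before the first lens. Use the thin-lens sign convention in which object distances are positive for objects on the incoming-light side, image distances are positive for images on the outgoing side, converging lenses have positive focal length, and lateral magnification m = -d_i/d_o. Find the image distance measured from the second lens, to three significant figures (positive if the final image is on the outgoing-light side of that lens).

-5.86 cm

First lens: d_i1 = 1/(1/(-8) - 1/23.5) = -5.968 cm.
With d_i1 < 0 the first image is virtual and lies on the object side; the object distance for lens 2 is d_o2 = 30 - (-5.968) = 35.968 cm.
Second lens: d_i2 = 1/(1/(-7) - 1/(35.968)) = -5.860 cm.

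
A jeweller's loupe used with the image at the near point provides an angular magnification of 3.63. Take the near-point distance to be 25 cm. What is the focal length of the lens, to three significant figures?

For the image at the near point, M = 1 + D/f.
f = D/(M - 1) = 25/(3.63 - 1) = 9.506 cm.

9.51 cm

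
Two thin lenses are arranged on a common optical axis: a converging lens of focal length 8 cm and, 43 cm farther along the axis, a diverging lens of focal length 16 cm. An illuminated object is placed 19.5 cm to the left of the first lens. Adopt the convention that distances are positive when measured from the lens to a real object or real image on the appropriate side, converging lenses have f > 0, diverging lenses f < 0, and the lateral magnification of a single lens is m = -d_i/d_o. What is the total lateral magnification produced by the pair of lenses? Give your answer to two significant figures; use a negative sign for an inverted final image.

-0.24

First lens: d_i1 = 1/(1/8 - 1/19.5) = 13.565 cm.
m_1 = -(13.565)/19.5 = -0.6957.
Object distance for lens 2: d_o2 = 43 - 13.565 = 29.435 cm.
Second lens: d_i2 = 1/(1/(-16) - 1/(29.435)) = -10.366 cm.
m_2 = -(-10.366)/(29.435) = 0.3522.
Overall magnification: m = m_1 m_2 = -0.2450.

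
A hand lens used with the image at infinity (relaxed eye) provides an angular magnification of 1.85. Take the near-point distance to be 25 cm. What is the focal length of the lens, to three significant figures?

For the image at infinity, M = D/f.
f = D/M = 25/1.85 = 13.514 cm.

13.5 cm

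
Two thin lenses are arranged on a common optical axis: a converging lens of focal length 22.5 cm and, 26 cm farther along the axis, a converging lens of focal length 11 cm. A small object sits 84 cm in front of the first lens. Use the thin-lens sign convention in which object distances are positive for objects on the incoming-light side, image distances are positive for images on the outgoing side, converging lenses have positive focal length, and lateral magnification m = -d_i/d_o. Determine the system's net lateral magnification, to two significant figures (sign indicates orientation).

Lens 1: 1/d_i1 = 1/f_1 - 1/d_o1 = 1/22.5 - 1/84 = 0.03254 cm^-1, so d_i1 = 30.732 cm.
m_1 = -(30.732)/84 = -0.3659.
This image would form 30.732 cm past lens 1, i.e. 4.732 cm beyond lens 2, so it is a virtual object for lens 2: d_o2 = 26 - 30.732 = -4.732 cm.
Lens 2: 1/d_i2 = 1/f_2 - 1/d_o2 = 1/11 - 1/(-4.732) = 0.30225 cm^-1, so d_i2 = 3.309 cm.
m_2 = -(3.309)/(-4.732) = 0.6992.
The system's lateral magnification is m_1 m_2 = (-0.3659)(0.6992) = -0.2558.

-0.26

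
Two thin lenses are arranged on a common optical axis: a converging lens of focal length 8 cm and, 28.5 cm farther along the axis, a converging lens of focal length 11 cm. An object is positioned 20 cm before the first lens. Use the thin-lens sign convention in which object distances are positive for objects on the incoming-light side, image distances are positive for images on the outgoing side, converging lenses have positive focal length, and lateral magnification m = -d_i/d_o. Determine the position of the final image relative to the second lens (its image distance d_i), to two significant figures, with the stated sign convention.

Applying the thin-lens equation to the first lens, 1/8 = 1/20 + 1/d_i1, which gives d_i1 = 13.333 cm.
The intermediate image is 13.333 cm to the right of lens 1, so d_o2 = L - d_i1 = 28.5 - 13.333 = 15.167 cm.
Applying the thin-lens equation again with f_2 = 11 cm and d_o2 = 15.167 cm gives d_i2 = 40.040 cm.

40 cm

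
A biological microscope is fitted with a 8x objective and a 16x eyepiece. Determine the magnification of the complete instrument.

The overall magnification of a compound microscope is the product of the objective and eyepiece magnifications:
M = M_obj x M_eye = 8 x 16 = 128.

128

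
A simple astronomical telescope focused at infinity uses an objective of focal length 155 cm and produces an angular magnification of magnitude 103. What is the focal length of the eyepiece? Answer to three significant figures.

1.50 cm

|M| = f_obj/f_eye, so f_eye = f_obj/|M| = 155/103.0 = 1.505 cm.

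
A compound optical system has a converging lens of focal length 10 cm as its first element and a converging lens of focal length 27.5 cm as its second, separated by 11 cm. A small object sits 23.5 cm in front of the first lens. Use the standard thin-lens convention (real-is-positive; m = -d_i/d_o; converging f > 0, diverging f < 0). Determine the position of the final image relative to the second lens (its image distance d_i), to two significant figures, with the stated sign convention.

5.2 cm

Applying the thin-lens equation to the first lens, 1/10 = 1/23.5 + 1/d_i1, which gives d_i1 = 17.407 cm.
This image would form 17.407 cm past lens 1, i.e. 6.407 cm beyond lens 2, so it is a virtual object for lens 2: d_o2 = 11 - 17.407 = -6.407 cm.
Applying the thin-lens equation again with f_2 = 27.5 cm and d_o2 = -6.407 cm gives d_i2 = 5.197 cm.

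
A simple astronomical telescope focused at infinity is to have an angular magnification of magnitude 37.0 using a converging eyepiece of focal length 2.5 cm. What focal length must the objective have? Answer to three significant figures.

92.5 cm

|M| = f_obj/|f_eye|, so f_obj = |M| x |f_eye| = 37.0 x 2.5 = 92.500 cm.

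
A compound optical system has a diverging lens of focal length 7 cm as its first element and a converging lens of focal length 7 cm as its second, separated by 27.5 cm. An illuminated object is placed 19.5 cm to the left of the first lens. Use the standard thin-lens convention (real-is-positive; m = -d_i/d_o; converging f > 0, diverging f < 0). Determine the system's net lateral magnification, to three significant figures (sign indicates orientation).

First lens: d_i1 = 1/(1/(-7) - 1/19.5) = -5.151 cm.
m_1 = -(-5.151)/19.5 = 0.2642.
With d_i1 < 0 the first image is virtual and lies on the object side; the object distance for lens 2 is d_o2 = 27.5 - (-5.151) = 32.651 cm.
Second lens: d_i2 = 1/(1/7 - 1/(32.651)) = 8.910 cm.
m_2 = -(8.910)/(32.651) = -0.2729.
The system's lateral magnification is m_1 m_2 = (0.2642)(-0.2729) = -0.0721.

-0.0721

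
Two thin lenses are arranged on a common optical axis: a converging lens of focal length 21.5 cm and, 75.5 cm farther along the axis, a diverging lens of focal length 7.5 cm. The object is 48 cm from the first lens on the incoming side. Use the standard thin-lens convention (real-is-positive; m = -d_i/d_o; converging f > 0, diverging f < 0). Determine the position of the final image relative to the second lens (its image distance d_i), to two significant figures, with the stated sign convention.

-6.2 cm

Applying the thin-lens equation to the first lens, 1/21.5 = 1/48 + 1/d_i1, which gives d_i1 = 38.943 cm.
The intermediate image is 38.943 cm to the right of lens 1, so d_o2 = L - d_i1 = 75.5 - 38.943 = 36.557 cm.
Applying the thin-lens equation again with f_2 = -7.5 cm and d_o2 = 36.557 cm gives d_i2 = -6.223 cm.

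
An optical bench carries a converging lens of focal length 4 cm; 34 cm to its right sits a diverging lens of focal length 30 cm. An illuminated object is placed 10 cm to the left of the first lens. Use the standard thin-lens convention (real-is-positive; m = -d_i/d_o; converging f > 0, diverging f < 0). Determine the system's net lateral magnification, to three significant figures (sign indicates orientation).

First lens: d_i1 = 1/(1/4 - 1/10) = 6.667 cm.
m_1 = -(6.667)/10 = -0.6667.
Object distance for lens 2: d_o2 = 34 - 6.667 = 27.333 cm.
Second lens: d_i2 = 1/(1/(-30) - 1/(27.333)) = -14.302 cm.
m_2 = -(-14.302)/(27.333) = 0.5233.
Total m = m_1 x m_2 = (-0.6667)(0.5233) = -0.3488.

-0.349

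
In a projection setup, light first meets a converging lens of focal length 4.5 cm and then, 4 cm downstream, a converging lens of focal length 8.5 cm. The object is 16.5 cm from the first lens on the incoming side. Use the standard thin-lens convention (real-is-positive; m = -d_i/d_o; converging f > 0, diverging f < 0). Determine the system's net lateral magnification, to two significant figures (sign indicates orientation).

-0.30

Applying the thin-lens equation to the first lens, 1/4.5 = 1/16.5 + 1/d_i1, which gives d_i1 = 6.188 cm.
Its lateral magnification is m_1 = -d_i1/d_o1 = -(6.188)/16.5 = -0.3750.
This image would form 6.188 cm past lens 1, i.e. 2.188 cm beyond lens 2, so it is a virtual object for lens 2: d_o2 = 4 - 6.188 = -2.188 cm.
Applying the thin-lens equation again with f_2 = 8.5 cm and d_o2 = -2.188 cm gives d_i2 = 1.740 cm.
m_2 = -(1.740)/(-2.188) = 0.7953.
Total m = m_1 x m_2 = (-0.3750)(0.7953) = -0.2982.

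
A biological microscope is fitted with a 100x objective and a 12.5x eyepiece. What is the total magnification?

1250

The overall magnification of a compound microscope is the product of the objective and eyepiece magnifications:
M = M_obj x M_eye = 100 x 12.5 = 1250.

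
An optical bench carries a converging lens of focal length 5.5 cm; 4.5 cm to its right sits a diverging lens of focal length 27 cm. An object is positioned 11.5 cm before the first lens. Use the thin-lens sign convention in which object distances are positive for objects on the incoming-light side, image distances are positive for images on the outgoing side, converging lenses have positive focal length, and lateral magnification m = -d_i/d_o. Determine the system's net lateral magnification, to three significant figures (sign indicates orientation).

-1.18

First lens: d_i1 = 1/(1/5.5 - 1/11.5) = 10.542 cm.
m_1 = -(10.542)/11.5 = -0.9167.
Since 10.542 cm > 4.5 cm, the first image lies past the second lens and serves as a virtual object: d_o2 = L - d_i1 = -6.042 cm.
Second lens: d_i2 = 1/(1/(-27) - 1/(-6.042)) = 7.783 cm.
m_2 = -(7.783)/(-6.042) = 1.2883.
Overall magnification: m = m_1 m_2 = -1.1809.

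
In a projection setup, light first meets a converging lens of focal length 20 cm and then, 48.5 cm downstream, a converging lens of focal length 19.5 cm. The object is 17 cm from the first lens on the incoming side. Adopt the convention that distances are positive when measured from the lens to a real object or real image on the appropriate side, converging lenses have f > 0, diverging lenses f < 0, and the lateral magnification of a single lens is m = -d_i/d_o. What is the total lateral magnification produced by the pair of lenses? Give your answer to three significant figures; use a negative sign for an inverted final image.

First lens: d_i1 = 1/(1/20 - 1/17) = -113.333 cm.
m_1 = -(-113.333)/17 = 6.6667.
With d_i1 < 0 the first image is virtual and lies on the object side; the object distance for lens 2 is d_o2 = 48.5 - (-113.333) = 161.833 cm.
Second lens: d_i2 = 1/(1/19.5 - 1/(161.833)) = 22.172 cm.
m_2 = -(22.172)/(161.833) = -0.1370.
The system's lateral magnification is m_1 m_2 = (6.6667)(-0.1370) = -0.9133.

-0.913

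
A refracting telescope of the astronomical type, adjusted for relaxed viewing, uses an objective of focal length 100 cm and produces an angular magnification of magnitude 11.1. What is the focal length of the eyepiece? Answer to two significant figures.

9.0 cm

|M| = f_obj/f_eye, so f_eye = f_obj/|M| = 100/11.1 = 9.009 cm.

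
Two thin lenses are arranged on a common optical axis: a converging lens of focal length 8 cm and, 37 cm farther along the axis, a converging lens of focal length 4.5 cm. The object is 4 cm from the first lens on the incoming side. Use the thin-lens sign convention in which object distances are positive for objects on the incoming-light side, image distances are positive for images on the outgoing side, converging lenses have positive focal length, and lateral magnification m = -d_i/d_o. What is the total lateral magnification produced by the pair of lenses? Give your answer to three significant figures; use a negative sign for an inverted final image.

Applying the thin-lens equation to the first lens, 1/8 = 1/4 + 1/d_i1, which gives d_i1 = -8.000 cm.
Its lateral magnification is m_1 = -d_i1/d_o1 = -(-8.000)/4 = 2.0000.
With d_i1 < 0 the first image is virtual and lies on the object side; the object distance for lens 2 is d_o2 = 37 - (-8.000) = 45.000 cm.
Applying the thin-lens equation again with f_2 = 4.5 cm and d_o2 = 45.000 cm gives d_i2 = 5.000 cm.
m_2 = -(5.000)/(45.000) = -0.1111.
Overall magnification: m = m_1 m_2 = -0.2222.

-0.222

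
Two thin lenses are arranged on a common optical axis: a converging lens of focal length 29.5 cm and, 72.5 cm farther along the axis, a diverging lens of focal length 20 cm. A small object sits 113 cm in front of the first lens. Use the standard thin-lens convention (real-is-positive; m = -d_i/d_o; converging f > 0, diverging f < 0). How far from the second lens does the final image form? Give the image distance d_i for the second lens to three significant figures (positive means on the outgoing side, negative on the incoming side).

-12.4 cm

First lens: d_i1 = 1/(1/29.5 - 1/113) = 39.922 cm.
The intermediate image is 39.922 cm to the right of lens 1, so d_o2 = L - d_i1 = 72.5 - 39.922 = 32.578 cm.
Second lens: d_i2 = 1/(1/(-20) - 1/(32.578)) = -12.392 cm.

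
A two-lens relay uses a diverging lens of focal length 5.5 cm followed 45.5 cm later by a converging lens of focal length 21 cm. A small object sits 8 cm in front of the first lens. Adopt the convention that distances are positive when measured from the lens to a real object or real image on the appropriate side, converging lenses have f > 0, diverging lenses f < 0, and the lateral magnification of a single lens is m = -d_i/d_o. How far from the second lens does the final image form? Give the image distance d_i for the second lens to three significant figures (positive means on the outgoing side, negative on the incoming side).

Applying the thin-lens equation to the first lens, 1/(-5.5) = 1/8 + 1/d_i1, which gives d_i1 = -3.259 cm.
With d_i1 < 0 the first image is virtual and lies on the object side; the object distance for lens 2 is d_o2 = 45.5 - (-3.259) = 48.759 cm.
Applying the thin-lens equation again with f_2 = 21 cm and d_o2 = 48.759 cm gives d_i2 = 36.887 cm.

36.9 cm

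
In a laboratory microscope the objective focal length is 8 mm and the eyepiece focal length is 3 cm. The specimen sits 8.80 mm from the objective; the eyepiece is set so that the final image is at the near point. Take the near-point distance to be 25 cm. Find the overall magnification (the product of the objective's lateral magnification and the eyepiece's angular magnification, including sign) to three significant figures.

Convert to cm: f_obj = 8 mm = 0.8 cm; d_o = 8.80 mm = 0.88 cm.
Objective: 1/d_i = 1/f_obj - 1/d_o = 1/0.8 - 1/0.88 = 0.11364 cm^-1, so d_i = 8.800 cm.
m_obj = -d_i/d_o = -8.800/0.88 = -10.000.
Eyepiece angular magnification (image at near point): M_eye = 1 + D/f_e = 1 + 25/3 = 9.333.
Overall M = m_obj x M_eye = (-10.000)(9.333) = -93.33.

-93.3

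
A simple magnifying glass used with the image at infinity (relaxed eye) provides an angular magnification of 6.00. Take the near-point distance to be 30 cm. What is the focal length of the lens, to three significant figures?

For the image at infinity, M = D/f.
f = D/M = 30/6.0 = 5.000 cm.

5.00 cm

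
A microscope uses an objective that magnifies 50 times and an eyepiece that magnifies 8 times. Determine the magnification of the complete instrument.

400

The overall magnification of a compound microscope is the product of the objective and eyepiece magnifications:
M = M_obj x M_eye = 50 x 8 = 400.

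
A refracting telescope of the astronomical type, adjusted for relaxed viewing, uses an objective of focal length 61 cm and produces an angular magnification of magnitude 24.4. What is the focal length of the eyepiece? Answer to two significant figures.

2.5 cm

|M| = f_obj/f_eye, so f_eye = f_obj/|M| = 61/24.4 = 2.500 cm.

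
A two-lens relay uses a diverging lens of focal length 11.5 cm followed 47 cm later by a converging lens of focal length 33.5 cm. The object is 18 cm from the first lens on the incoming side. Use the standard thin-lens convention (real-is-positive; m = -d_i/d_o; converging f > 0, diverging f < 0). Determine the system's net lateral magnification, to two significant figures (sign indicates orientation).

Lens 1: 1/d_i1 = 1/f_1 - 1/d_o1 = 1/(-11.5) - 1/18 = -0.14251 cm^-1, so d_i1 = -7.017 cm.
m_1 = -(-7.017)/18 = 0.3898.
With d_i1 < 0 the first image is virtual and lies on the object side; the object distance for lens 2 is d_o2 = 47 - (-7.017) = 54.017 cm.
Lens 2: 1/d_i2 = 1/f_2 - 1/d_o2 = 1/33.5 - 1/(54.017) = 0.01134 cm^-1, so d_i2 = 88.199 cm.
m_2 = -(88.199)/(54.017) = -1.6328.
Total m = m_1 x m_2 = (0.3898)(-1.6328) = -0.6365.

-0.64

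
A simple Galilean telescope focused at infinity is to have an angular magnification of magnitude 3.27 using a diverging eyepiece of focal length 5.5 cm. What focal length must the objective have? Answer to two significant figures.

18 cm

|M| = f_obj/|f_eye|, so f_obj = |M| x |f_eye| = 3.27 x 5.5 = 17.985 cm.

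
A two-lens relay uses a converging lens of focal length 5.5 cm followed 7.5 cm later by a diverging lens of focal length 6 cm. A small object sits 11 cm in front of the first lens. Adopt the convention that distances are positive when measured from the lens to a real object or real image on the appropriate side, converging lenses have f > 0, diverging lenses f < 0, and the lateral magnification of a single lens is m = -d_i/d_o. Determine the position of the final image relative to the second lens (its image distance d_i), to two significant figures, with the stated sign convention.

Lens 1: 1/d_i1 = 1/f_1 - 1/d_o1 = 1/5.5 - 1/11 = 0.09091 cm^-1, so d_i1 = 11.000 cm.
This image would form 11.000 cm past lens 1, i.e. 3.500 cm beyond lens 2, so it is a virtual object for lens 2: d_o2 = 7.5 - 11.000 = -3.500 cm.
Lens 2: 1/d_i2 = 1/f_2 - 1/d_o2 = 1/(-6) - 1/(-3.500) = 0.11905 cm^-1, so d_i2 = 8.400 cm.

8.4 cm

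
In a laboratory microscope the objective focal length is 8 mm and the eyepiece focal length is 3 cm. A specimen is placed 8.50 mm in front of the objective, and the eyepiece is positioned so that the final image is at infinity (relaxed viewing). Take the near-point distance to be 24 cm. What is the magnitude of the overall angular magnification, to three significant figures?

Convert to cm: f_obj = 8 mm = 0.8 cm; d_o = 8.50 mm = 0.85 cm.
Objective: 1/d_i = 1/f_obj - 1/d_o = 1/0.8 - 1/0.85 = 0.07353 cm^-1, so d_i = 13.600 cm.
m_obj = -d_i/d_o = -13.600/0.85 = -16.000.
Eyepiece angular magnification (image at infinity): M_eye = D/f_e = 24/3 = 8.000.
Overall M = m_obj x M_eye = (-16.000)(8.000) = -128.00.
|M| = 128.00.

128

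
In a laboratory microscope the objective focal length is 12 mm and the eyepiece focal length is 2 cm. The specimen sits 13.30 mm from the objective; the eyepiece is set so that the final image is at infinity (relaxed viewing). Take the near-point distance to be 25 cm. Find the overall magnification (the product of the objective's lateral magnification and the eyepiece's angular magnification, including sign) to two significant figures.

-120

Convert to cm: f_obj = 12 mm = 1.2 cm; d_o = 13.30 mm = 1.33 cm.
Objective: 1/d_i = 1/f_obj - 1/d_o = 1/1.2 - 1/1.33 = 0.08145 cm^-1, so d_i = 12.277 cm.
m_obj = -d_i/d_o = -12.277/1.33 = -9.231.
Eyepiece angular magnification (image at infinity): M_eye = D/f_e = 25/2 = 12.500.
Overall M = m_obj x M_eye = (-9.231)(12.500) = -115.38.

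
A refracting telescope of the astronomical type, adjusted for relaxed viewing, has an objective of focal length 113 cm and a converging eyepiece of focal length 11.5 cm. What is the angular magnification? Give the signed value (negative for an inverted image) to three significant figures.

-9.83

M = -f_obj/f_eye = -113/(11.5) = -9.826.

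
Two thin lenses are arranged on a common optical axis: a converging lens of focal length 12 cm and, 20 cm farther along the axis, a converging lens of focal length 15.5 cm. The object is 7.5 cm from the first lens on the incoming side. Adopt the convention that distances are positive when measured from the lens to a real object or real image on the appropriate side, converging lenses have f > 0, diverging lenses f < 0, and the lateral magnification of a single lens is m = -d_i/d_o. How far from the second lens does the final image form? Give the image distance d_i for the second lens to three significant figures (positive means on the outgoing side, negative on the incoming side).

25.3 cm

Applying the thin-lens equation to the first lens, 1/12 = 1/7.5 + 1/d_i1, which gives d_i1 = -20.000 cm.
The intermediate image is virtual, 20.000 cm to the left of lens 1, so d_o2 = L - d_i1 = 20 - (-20.000) = 40.000 cm.
Applying the thin-lens equation again with f_2 = 15.5 cm and d_o2 = 40.000 cm gives d_i2 = 25.306 cm.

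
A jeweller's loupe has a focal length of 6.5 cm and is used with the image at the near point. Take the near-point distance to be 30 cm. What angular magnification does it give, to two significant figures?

M = 1 + D/f = 1 + 30/6.5 = 5.615.

5.6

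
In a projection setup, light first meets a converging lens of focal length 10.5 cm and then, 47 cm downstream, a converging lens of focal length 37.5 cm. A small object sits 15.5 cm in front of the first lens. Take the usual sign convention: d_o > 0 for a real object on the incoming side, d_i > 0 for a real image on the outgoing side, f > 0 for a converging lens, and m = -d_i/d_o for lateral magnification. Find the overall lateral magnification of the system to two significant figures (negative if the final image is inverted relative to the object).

First lens: d_i1 = 1/(1/10.5 - 1/15.5) = 32.550 cm.
m_1 = -(32.550)/15.5 = -2.1000.
The intermediate image is 32.550 cm to the right of lens 1, so d_o2 = L - d_i1 = 47 - 32.550 = 14.450 cm.
Second lens: d_i2 = 1/(1/37.5 - 1/(14.450)) = -23.509 cm.
m_2 = -(-23.509)/(14.450) = 1.6269.
Total m = m_1 x m_2 = (-2.1000)(1.6269) = -3.4165.

-3.4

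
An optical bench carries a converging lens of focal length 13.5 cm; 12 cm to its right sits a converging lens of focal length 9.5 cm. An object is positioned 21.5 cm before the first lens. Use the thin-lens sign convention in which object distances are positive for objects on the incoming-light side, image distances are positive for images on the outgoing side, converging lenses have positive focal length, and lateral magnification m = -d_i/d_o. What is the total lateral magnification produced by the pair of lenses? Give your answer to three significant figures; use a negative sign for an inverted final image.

-0.475

Applying the thin-lens equation to the first lens, 1/13.5 = 1/21.5 + 1/d_i1, which gives d_i1 = 36.281 cm.
Its lateral magnification is m_1 = -d_i1/d_o1 = -(36.281)/21.5 = -1.6875.
Since 36.281 cm > 12 cm, the first image lies past the second lens and serves as a virtual object: d_o2 = L - d_i1 = -24.281 cm.
Applying the thin-lens equation again with f_2 = 9.5 cm and d_o2 = -24.281 cm gives d_i2 = 6.828 cm.
m_2 = -(6.828)/(-24.281) = 0.2812.
Total m = m_1 x m_2 = (-1.6875)(0.2812) = -0.4746.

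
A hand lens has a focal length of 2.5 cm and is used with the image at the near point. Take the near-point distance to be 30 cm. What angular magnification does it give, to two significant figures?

M = 1 + D/f = 1 + 30/2.5 = 13.000.

13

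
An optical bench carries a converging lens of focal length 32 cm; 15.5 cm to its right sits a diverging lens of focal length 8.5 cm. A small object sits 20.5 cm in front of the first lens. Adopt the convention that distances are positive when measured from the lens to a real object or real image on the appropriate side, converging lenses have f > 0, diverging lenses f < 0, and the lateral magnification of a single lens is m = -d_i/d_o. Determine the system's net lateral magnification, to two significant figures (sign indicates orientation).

Applying the thin-lens equation to the first lens, 1/32 = 1/20.5 + 1/d_i1, which gives d_i1 = -57.043 cm.
Its lateral magnification is m_1 = -d_i1/d_o1 = -(-57.043)/20.5 = 2.7826.
With d_i1 < 0 the first image is virtual and lies on the object side; the object distance for lens 2 is d_o2 = 15.5 - (-57.043) = 72.543 cm.
Applying the thin-lens equation again with f_2 = -8.5 cm and d_o2 = 72.543 cm gives d_i2 = -7.609 cm.
m_2 = -(-7.609)/(72.543) = 0.1049.
The system's lateral magnification is m_1 m_2 = (2.7826)(0.1049) = 0.2918.

0.29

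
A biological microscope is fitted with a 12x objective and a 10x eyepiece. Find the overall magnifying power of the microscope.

120

The overall magnification of a compound microscope is the product of the objective and eyepiece magnifications:
M = M_obj x M_eye = 12 x 10 = 120.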